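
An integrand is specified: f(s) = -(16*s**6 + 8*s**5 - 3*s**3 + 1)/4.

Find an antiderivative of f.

Differentiate the proposed F(s) back; it has to land on f(s) exactly.
Check: d/ds[-4*s**7/7 - s**6/3 + 3*s**4/16 - s/4] = -4*s**6 - 2*s**5 + 3*s**3/4 - 1/4, which equals f(s).

An antiderivative is F(s) = -4*s**7/7 - s**6/3 + 3*s**4/16 - s/4.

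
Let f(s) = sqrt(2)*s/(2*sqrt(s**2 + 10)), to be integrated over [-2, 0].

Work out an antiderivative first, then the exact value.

The substitution u = s**2/2 + 5 works: f is exactly (dF/du)*(du/ds) for that inner function.
F(s) = sqrt(2)*sqrt(s**2 + 10)/2 is an antiderivative of f.
Check: d/ds[sqrt(2)*sqrt(s**2 + 10)/2] = sqrt(2)*s/(2*sqrt(s**2 + 10)) = f(s).
F(0) = sqrt(5); F(-2) = sqrt(7).
Integral = F(0) - F(-2) = -sqrt(7) + sqrt(5).

Antiderivative: F(s) = sqrt(2)*sqrt(s**2 + 10)/2; value = -sqrt(7) + sqrt(5)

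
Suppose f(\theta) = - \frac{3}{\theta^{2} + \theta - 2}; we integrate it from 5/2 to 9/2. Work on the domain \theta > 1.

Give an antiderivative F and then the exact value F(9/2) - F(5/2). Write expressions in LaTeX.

Antiderivative: F(\theta) = - \log{\left(\theta - 1 \right)} + \log{\left(\theta + 2 \right)}; value = - \log{\left(\frac{9}{2} \right)} - \log{\left(\frac{7}{2} \right)} + \log{\left(\frac{3}{2} \right)} + \log{\left(\frac{13}{2} \right)}

The denominator factors as \left(\theta - 1\right) \left(\theta + 2\right); partial fractions split f into directly integrable pieces: \frac{1}{\theta + 2} - \frac{1}{\theta - 1}.
F(\theta) = - \log{\left(\theta - 1 \right)} + \log{\left(\theta + 2 \right)} is an antiderivative of f.
Check: d/d\theta[- \log{\left(\theta - 1 \right)} + \log{\left(\theta + 2 \right)}] = - \frac{3}{\theta^{2} + \theta - 2} = f(\theta).
F(9/2) = - \log{\left(\frac{7}{2} \right)} + \log{\left(\frac{13}{2} \right)}; F(5/2) = - \log{\left(\frac{3}{2} \right)} + \log{\left(\frac{9}{2} \right)}.
Integral = F(9/2) - F(5/2) = - \log{\left(\frac{9}{2} \right)} - \log{\left(\frac{7}{2} \right)} + \log{\left(\frac{3}{2} \right)} + \log{\left(\frac{13}{2} \right)}.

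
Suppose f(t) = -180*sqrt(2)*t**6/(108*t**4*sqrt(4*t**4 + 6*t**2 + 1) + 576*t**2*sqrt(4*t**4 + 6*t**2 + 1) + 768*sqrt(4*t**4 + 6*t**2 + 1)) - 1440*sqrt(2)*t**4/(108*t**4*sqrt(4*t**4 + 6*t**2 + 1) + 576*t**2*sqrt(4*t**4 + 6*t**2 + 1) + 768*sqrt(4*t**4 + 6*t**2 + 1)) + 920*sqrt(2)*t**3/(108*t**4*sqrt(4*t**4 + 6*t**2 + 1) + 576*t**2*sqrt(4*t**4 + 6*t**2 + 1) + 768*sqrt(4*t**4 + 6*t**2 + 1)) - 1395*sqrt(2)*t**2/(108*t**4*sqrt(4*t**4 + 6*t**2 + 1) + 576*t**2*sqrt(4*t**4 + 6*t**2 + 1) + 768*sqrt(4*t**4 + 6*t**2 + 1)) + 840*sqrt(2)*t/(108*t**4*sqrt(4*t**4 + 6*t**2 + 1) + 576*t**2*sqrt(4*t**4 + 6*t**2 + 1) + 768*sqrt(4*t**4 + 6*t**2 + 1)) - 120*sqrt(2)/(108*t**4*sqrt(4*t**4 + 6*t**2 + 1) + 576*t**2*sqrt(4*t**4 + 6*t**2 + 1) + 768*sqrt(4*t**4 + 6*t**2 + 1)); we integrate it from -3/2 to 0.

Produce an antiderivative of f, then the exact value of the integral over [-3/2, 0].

Antiderivative: F(t) = -5*t*sqrt(2*t**4 + 3*t**2 + 1/2)/(6*t**2 + 16) + 10*sqrt(2*t**4 + 3*t**2 + 1/2)/(9*t**2 + 24); value = -85*sqrt(278)/708 + 5*sqrt(2)/24

Integrate term by term and add the pieces.
F(t) = -5*t*sqrt(2*t**4 + 3*t**2 + 1/2)/(6*t**2 + 16) + 10*sqrt(2*t**4 + 3*t**2 + 1/2)/(9*t**2 + 24) is an antiderivative of f.
Check: d/dt[-5*t*sqrt(2*t**4 + 3*t**2 + 1/2)/(6*t**2 + 16) + 10*sqrt(2*t**4 + 3*t**2 + 1/2)/(9*t**2 + 24)] = (-180*sqrt(2)*t**6 - 1440*sqrt(2)*t**4 + 920*sqrt(2)*t**3 - 1395*sqrt(2)*t**2 + 840*sqrt(2)*t - 120*sqrt(2))/(108*t**4*sqrt(4*t**4 + 6*t**2 + 1) + 576*t**2*sqrt(4*t**4 + 6*t**2 + 1) + 768*sqrt(4*t**4 + 6*t**2 + 1)), which equals f(t).
F(0) = 5*sqrt(2)/24; F(-3/2) = 85*sqrt(278)/708.
Integral = F(0) - F(-3/2) = -85*sqrt(278)/708 + 5*sqrt(2)/24.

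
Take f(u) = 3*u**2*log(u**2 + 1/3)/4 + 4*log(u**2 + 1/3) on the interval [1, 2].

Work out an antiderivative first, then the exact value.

Antiderivative: F(u) = u**3*log(u**2 + 1/3)/4 - u**3/6 + 4*u*log(u**2 + 1/3) - 47*u/6 + 47*sqrt(3)*atan(sqrt(3)*u)/18; value = -9 - 47*sqrt(3)*pi/54 - 17*log(4/3)/4 + 47*sqrt(3)*atan(2*sqrt(3))/18 + 10*log(13/3)

The integrand splits into summands that can be handled one at a time.
F(u) = u**3*log(u**2 + 1/3)/4 - u**3/6 + 4*u*log(u**2 + 1/3) - 47*u/6 + 47*sqrt(3)*atan(sqrt(3)*u)/18 is an antiderivative of f.
Check: d/du[u**3*log(u**2 + 1/3)/4 - u**3/6 + 4*u*log(u**2 + 1/3) - 47*u/6 + 47*sqrt(3)*atan(sqrt(3)*u)/18] = 3*u**2*log(u**2 + 1/3)/4 + 4*log(u**2 + 1/3) = f(u).
F(2) = -17 + 47*sqrt(3)*atan(2*sqrt(3))/18 + 10*log(13/3); F(1) = -8 + 17*log(4/3)/4 + 47*sqrt(3)*pi/54.
Integral = F(2) - F(1) = -9 - 47*sqrt(3)*pi/54 - 17*log(4/3)/4 + 47*sqrt(3)*atan(2*sqrt(3))/18 + 10*log(13/3).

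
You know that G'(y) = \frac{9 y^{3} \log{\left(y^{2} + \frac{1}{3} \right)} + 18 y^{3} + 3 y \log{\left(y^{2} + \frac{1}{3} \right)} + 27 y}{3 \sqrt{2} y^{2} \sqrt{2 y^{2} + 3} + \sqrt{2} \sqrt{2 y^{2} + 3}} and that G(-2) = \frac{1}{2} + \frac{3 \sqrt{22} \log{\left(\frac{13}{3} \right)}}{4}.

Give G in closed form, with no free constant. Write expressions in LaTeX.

G(y) = \frac{3 \sqrt{2} \sqrt{2 y^{2} + 3} \log{\left(y^{2} + \frac{1}{3} \right)} + 2}{4}

G'(y) has the shape u'v + uv' for u = \frac{3 \sqrt{y^{2} + \frac{3}{2}}}{2} and v = \log{\left(y^{2} + \frac{1}{3} \right)} — it is the derivative of the product u*v.
A general antiderivative is \frac{3 \sqrt{y^{2} + \frac{3}{2}} \log{\left(y^{2} + \frac{1}{3} \right)}}{2} + C.
The condition gives C = \frac{1}{2} + \frac{3 \sqrt{22} \log{\left(\frac{13}{3} \right)}}{4} - (\frac{3 \sqrt{22} \log{\left(\frac{13}{3} \right)}}{4}) = \frac{1}{2}.
So G(y) = \frac{3 \sqrt{2} \sqrt{2 y^{2} + 3} \log{\left(y^{2} + \frac{1}{3} \right)} + 2}{4}.
Check: d/dy[\frac{3 \sqrt{2} \sqrt{2 y^{2} + 3} \log{\left(y^{2} + \frac{1}{3} \right)} + 2}{4}] = \frac{9 \sqrt{2} y^{3} \log{\left(y^{2} + \frac{1}{3} \right)} + 18 \sqrt{2} y^{3} + 3 \sqrt{2} y \log{\left(y^{2} + \frac{1}{3} \right)} + 27 \sqrt{2} y}{6 y^{2} \sqrt{2 y^{2} + 3} + 2 \sqrt{2 y^{2} + 3}}, which equals G'(y).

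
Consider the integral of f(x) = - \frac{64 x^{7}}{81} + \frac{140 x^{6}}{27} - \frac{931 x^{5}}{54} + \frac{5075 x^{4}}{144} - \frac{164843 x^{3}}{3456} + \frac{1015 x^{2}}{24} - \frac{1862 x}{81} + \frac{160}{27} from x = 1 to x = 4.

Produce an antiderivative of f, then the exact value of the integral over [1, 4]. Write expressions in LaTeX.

Antiderivative: F(x) = - \frac{\left(- \frac{2 x^{2}}{3} + \frac{5 x}{4} - \frac{4}{3}\right)^{4}}{2}; value = - \frac{614575}{512}

f matches the chain-rule pattern g'(h)*h' with inner function h(x) = - \frac{2 x^{2}}{3} + \frac{5 x}{4} - \frac{4}{3}; substituting u = h(x) collapses the integral.
F(x) = - \frac{\left(- \frac{2 x^{2}}{3} + \frac{5 x}{4} - \frac{4}{3}\right)^{4}}{2} is an antiderivative of f.
Check: d/dx[- \frac{\left(- \frac{2 x^{2}}{3} + \frac{5 x}{4} - \frac{4}{3}\right)^{4}}{2}] = - \frac{64 x^{7}}{81} + \frac{140 x^{6}}{27} - \frac{931 x^{5}}{54} + \frac{5075 x^{4}}{144} - \frac{164843 x^{3}}{3456} + \frac{1015 x^{2}}{24} - \frac{1862 x}{81} + \frac{160}{27} = f(x).
F(4) = - \frac{2401}{2}; F(1) = - \frac{81}{512}.
Integral = F(4) - F(1) = - \frac{614575}{512}.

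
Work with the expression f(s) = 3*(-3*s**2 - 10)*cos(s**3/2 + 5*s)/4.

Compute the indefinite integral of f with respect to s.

F(s) = -3*sin(s**3/2 + 5*s)/2 + C

f matches the chain-rule pattern g'(h)*h' with inner function h(s) = s**3/2 + 5*s; substituting u = h(s) collapses the integral.
Check: d/ds[-3*sin(s**3/2 + 5*s)/2] = -9*s**2*cos(s**3/2 + 5*s)/4 - 15*cos(s**3/2 + 5*s)/2, which equals f(s).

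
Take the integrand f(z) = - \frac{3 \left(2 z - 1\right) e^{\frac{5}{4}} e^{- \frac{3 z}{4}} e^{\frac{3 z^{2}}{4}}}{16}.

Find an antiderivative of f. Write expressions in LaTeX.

The substitution u = \frac{3 z^{2}}{4} - \frac{3 z}{4} + \frac{5}{4} works: f is exactly (dF/du)*(du/dz) for that inner function.
Check: d/dz[- \frac{e^{\frac{3 z^{2}}{4} - \frac{3 z}{4} + \frac{5}{4}}}{4}] = - \frac{3 z e^{\frac{5}{4}} e^{- \frac{3 z}{4}} e^{\frac{3 z^{2}}{4}}}{8} + \frac{3 e^{\frac{5}{4}} e^{- \frac{3 z}{4}} e^{\frac{3 z^{2}}{4}}}{16}, which equals f(z).

An antiderivative is F(z) = - \frac{e^{\frac{3 z^{2}}{4} - \frac{3 z}{4} + \frac{5}{4}}}{4}.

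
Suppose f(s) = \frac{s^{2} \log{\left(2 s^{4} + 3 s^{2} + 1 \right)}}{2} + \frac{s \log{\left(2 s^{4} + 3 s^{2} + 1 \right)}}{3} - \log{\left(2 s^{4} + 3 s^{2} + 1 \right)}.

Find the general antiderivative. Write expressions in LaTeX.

F(s) = \frac{6 s^{3} \log{\left(2 s^{4} + 3 s^{2} + 1 \right)} - 8 s^{3} + 6 s^{2} \log{\left(2 s^{4} + 3 s^{2} + 1 \right)} - 12 s^{2} - 36 s \log{\left(2 s^{4} + 3 s^{2} + 1 \right)} + 162 s + 3 \log{\left(s^{2} + \frac{1}{2} \right)} + 6 \log{\left(s^{2} + 1 \right)} - 84 \operatorname{atan}{\left(s \right)} - 39 \sqrt{2} \operatorname{atan}{\left(\sqrt{2} s \right)}}{36} + C

The integrand splits into summands that can be handled one at a time.
Check: d/ds[\frac{6 s^{3} \log{\left(2 s^{4} + 3 s^{2} + 1 \right)} - 8 s^{3} + 6 s^{2} \log{\left(2 s^{4} + 3 s^{2} + 1 \right)} - 12 s^{2} - 36 s \log{\left(2 s^{4} + 3 s^{2} + 1 \right)} + 162 s + 3 \log{\left(s^{2} + \frac{1}{2} \right)} + 6 \log{\left(s^{2} + 1 \right)} - 84 \operatorname{atan}{\left(s \right)} - 39 \sqrt{2} \operatorname{atan}{\left(\sqrt{2} s \right)}}{36}] = \frac{s^{2} \log{\left(2 s^{4} + 3 s^{2} + 1 \right)}}{2} + \frac{s \log{\left(2 s^{4} + 3 s^{2} + 1 \right)}}{3} - \log{\left(2 s^{4} + 3 s^{2} + 1 \right)} = f(s).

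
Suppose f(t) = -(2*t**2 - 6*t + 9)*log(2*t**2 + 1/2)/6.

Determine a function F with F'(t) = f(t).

An antiderivative is F(t) = (16*t**3 - 108*t**2 + 12*t*(-2*t**2 + 9*t - 27)*log(2*t**2 + 1/2) + 636*t + 27*log(t**2 + 1/4) - 318*atan(2*t))/216.

For F(t) to be correct the identity F'(t) - f(t) = 0 must hold.
Check: d/dt[(16*t**3 - 108*t**2 + 12*t*(-2*t**2 + 9*t - 27)*log(2*t**2 + 1/2) + 636*t + 27*log(t**2 + 1/4) - 318*atan(2*t))/216] = -t**2*log(2*t**2 + 1/2)/3 + t*log(2*t**2 + 1/2) - 3*log(2*t**2 + 1/2)/2, which equals f(t).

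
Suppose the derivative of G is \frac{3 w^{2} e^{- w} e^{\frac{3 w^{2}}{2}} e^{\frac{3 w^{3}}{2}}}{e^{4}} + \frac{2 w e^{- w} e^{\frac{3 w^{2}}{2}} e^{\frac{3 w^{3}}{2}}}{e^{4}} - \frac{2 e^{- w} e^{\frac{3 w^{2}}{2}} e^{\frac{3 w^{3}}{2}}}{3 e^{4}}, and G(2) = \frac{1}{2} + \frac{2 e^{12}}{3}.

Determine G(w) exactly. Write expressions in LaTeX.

G'(w) matches the chain-rule pattern g'(h)*h' with inner function h(w) = \frac{3 w^{3}}{2} + \frac{3 w^{2}}{2} - w - 4; substituting u = h(w) collapses the integral.
A general antiderivative is \frac{2 e^{\frac{3 w^{3}}{2} + \frac{3 w^{2}}{2} - w - 4}}{3} + C.
The condition gives C = \frac{1}{2} + \frac{2 e^{12}}{3} - (\frac{2 e^{12}}{3}) = \frac{1}{2}.
So G(w) = \frac{2 e^{\frac{3 w^{3}}{2} + \frac{3 w^{2}}{2} - w - 4}}{3} + \frac{1}{2}.
Check: d/dw[\frac{2 e^{\frac{3 w^{3}}{2} + \frac{3 w^{2}}{2} - w - 4}}{3} + \frac{1}{2}] = \frac{3 w^{2} e^{- w} e^{\frac{3 w^{2}}{2}} e^{\frac{3 w^{3}}{2}}}{e^{4}} + \frac{2 w e^{- w} e^{\frac{3 w^{2}}{2}} e^{\frac{3 w^{3}}{2}}}{e^{4}} - \frac{2 e^{- w} e^{\frac{3 w^{2}}{2}} e^{\frac{3 w^{3}}{2}}}{3 e^{4}} = G'(w).

G(w) = \frac{2 e^{\frac{3 w^{3}}{2} + \frac{3 w^{2}}{2} - w - 4}}{3} + \frac{1}{2}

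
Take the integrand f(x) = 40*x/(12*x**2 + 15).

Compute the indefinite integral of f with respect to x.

F(x) = 5*log(2*x**2 + 5/2)/3 + C

The substitution u = 2*x**2 + 5/2 works: f is exactly (dF/du)*(du/dx) for that inner function.
Check: d/dx[5*log(2*x**2 + 5/2)/3] = 40*x/(12*x**2 + 15) = f(x).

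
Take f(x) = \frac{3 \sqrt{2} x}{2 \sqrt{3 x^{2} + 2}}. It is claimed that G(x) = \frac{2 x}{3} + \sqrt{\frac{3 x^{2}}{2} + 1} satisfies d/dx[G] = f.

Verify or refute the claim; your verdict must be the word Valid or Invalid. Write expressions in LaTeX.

d/dx[G] = \frac{9 \sqrt{2} x + 4 \sqrt{3 x^{2} + 2}}{6 \sqrt{3 x^{2} + 2}}
d/dx[G] - f(x) = \frac{2}{3} != 0.

Invalid: d/dx[G] - f = \frac{2}{3}, which is not 0.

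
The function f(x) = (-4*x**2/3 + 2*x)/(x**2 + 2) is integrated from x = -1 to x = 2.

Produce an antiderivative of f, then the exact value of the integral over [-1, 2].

Antiderivative: F(x) = -(4*x - 3*log(x**2 + 2) - 4*sqrt(2)*atan(sqrt(2)*x/2))/3; value = -4 - log(3) + 4*sqrt(2)*atan(sqrt(2)/2)/3 + log(6) + 4*sqrt(2)*atan(sqrt(2))/3

An antiderivative F(x) passes only if d/dx[F] lands on f(x) exactly.
F(x) = -(4*x - 3*log(x**2 + 2) - 4*sqrt(2)*atan(sqrt(2)*x/2))/3 is an antiderivative of f.
Check: d/dx[-(4*x - 3*log(x**2 + 2) - 4*sqrt(2)*atan(sqrt(2)*x/2))/3] = (-4*x**2 + 6*x)/(3*x**2 + 6), which equals f(x).
F(2) = -8/3 + log(6) + 4*sqrt(2)*atan(sqrt(2))/3; F(-1) = -4*sqrt(2)*atan(sqrt(2)/2)/3 + log(3) + 4/3.
Integral = F(2) - F(-1) = -4 - log(3) + 4*sqrt(2)*atan(sqrt(2)/2)/3 + log(6) + 4*sqrt(2)*atan(sqrt(2))/3.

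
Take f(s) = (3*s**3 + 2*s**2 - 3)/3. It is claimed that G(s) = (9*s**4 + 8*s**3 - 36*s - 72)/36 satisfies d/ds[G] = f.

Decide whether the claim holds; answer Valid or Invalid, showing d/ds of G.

d/ds[G] = s**3 + 2*s**2/3 - 1
This equals f(s) exactly, so the claim holds.

Valid: G'(s) = f(s).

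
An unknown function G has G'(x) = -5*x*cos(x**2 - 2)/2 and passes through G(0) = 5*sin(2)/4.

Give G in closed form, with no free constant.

G(x) = -5*sin(x**2 - 2)/4

The substitution u = x**2 - 2 works: G'(x) is exactly (dG/du)*(du/dx) for that inner function.
A general antiderivative is -5*sin(x**2 - 2)/4 + C.
The condition gives C = 5*sin(2)/4 - (5*sin(2)/4) = 0.
So G(x) = -5*sin(x**2 - 2)/4.
Check: d/dx[-5*sin(x**2 - 2)/4] = -5*x*cos(x**2 - 2)/2 = G'(x).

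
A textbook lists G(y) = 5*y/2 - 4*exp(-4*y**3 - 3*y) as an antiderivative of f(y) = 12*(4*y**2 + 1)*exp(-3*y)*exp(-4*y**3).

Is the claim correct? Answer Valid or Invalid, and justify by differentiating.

Invalid: d/dy[G] - f = 5/2, which is not 0.

d/dy[G] = (96*y**2 + 5*exp(3*y)*exp(4*y**3) + 24)*exp(-3*y)*exp(-4*y**3)/2
d/dy[G] - f(y) = 5/2 != 0.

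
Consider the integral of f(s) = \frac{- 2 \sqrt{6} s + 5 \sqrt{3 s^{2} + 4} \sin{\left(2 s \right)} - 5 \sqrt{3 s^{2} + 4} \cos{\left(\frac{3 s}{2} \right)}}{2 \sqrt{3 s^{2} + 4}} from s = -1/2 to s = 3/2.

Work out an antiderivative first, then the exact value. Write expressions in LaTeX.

Differentiate the proposed F(s) back; it has to land on f(s) exactly.
F(s) = \frac{- 4 \sqrt{6} \sqrt{3 s^{2} + 4} - 20 \sin{\left(\frac{3 s}{2} \right)} - 15 \cos{\left(2 s \right)}}{12} is an antiderivative of f.
Check: d/ds[\frac{- 4 \sqrt{6} \sqrt{3 s^{2} + 4} - 20 \sin{\left(\frac{3 s}{2} \right)} - 15 \cos{\left(2 s \right)}}{12}] = \frac{- 2 \sqrt{6} s + 5 \sqrt{3 s^{2} + 4} \sin{\left(2 s \right)} - 5 \sqrt{3 s^{2} + 4} \cos{\left(\frac{3 s}{2} \right)}}{2 \sqrt{3 s^{2} + 4}} = f(s).
F(3/2) = - \frac{\sqrt{258}}{6} - \frac{5 \sin{\left(\frac{9}{4} \right)}}{3} - \frac{5 \cos{\left(3 \right)}}{4}; F(-1/2) = - \frac{\sqrt{114}}{6} - \frac{5 \cos{\left(1 \right)}}{4} + \frac{5 \sin{\left(\frac{3}{4} \right)}}{3}.
Integral = F(3/2) - F(-1/2) = - \frac{\sqrt{258}}{6} - \frac{5 \sin{\left(\frac{9}{4} \right)}}{3} - \frac{5 \sin{\left(\frac{3}{4} \right)}}{3} + \frac{5 \cos{\left(1 \right)}}{4} - \frac{5 \cos{\left(3 \right)}}{4} + \frac{\sqrt{114}}{6}.

Antiderivative: F(s) = \frac{- 4 \sqrt{6} \sqrt{3 s^{2} + 4} - 20 \sin{\left(\frac{3 s}{2} \right)} - 15 \cos{\left(2 s \right)}}{12}; value = - \frac{\sqrt{258}}{6} - \frac{5 \sin{\left(\frac{9}{4} \right)}}{3} - \frac{5 \sin{\left(\frac{3}{4} \right)}}{3} + \frac{5 \cos{\left(1 \right)}}{4} - \frac{5 \cos{\left(3 \right)}}{4} + \frac{\sqrt{114}}{6}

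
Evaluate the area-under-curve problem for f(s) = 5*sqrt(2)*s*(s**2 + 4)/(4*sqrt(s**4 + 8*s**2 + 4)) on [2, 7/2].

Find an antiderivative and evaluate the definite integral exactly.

The substitution u = s**4/2 + 4*s**2 + 2 works: f is exactly (dF/du)*(du/ds) for that inner function.
F(s) = 5*sqrt(s**4/2 + 4*s**2 + 2)/4 is an antiderivative of f.
Check: d/ds[5*sqrt(s**4/2 + 4*s**2 + 2)/4] = (5*sqrt(2)*s**3 + 20*sqrt(2)*s)/(4*sqrt(s**4 + 8*s**2 + 4)), which equals f(s).
F(7/2) = 5*sqrt(8066)/32; F(2) = 5*sqrt(26)/4.
Integral = F(7/2) - F(2) = -5*sqrt(26)/4 + 5*sqrt(8066)/32.

Antiderivative: F(s) = 5*sqrt(s**4/2 + 4*s**2 + 2)/4; value = -5*sqrt(26)/4 + 5*sqrt(8066)/32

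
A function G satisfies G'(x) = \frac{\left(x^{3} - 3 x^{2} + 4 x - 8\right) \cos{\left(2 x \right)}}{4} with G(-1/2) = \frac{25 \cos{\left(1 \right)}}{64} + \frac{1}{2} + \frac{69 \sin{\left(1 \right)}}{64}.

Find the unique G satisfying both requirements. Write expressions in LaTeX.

Since d/dx undoes antidifferentiation here, G(x) must give back the stated G'(x).
A general antiderivative is \frac{x^{3} \sin{\left(2 x \right)}}{8} - \frac{3 x^{2} \sin{\left(2 x \right)}}{8} + \frac{3 x^{2} \cos{\left(2 x \right)}}{16} + \frac{5 x \sin{\left(2 x \right)}}{16} - \frac{3 x \cos{\left(2 x \right)}}{8} - \frac{13 \sin{\left(2 x \right)}}{16} + \frac{5 \cos{\left(2 x \right)}}{32} + C.
The condition gives C = \frac{25 \cos{\left(1 \right)}}{64} + \frac{1}{2} + \frac{69 \sin{\left(1 \right)}}{64} - (\frac{25 \cos{\left(1 \right)}}{64} + \frac{69 \sin{\left(1 \right)}}{64}) = \frac{1}{2}.
So G(x) = \frac{x^{3} \sin{\left(2 x \right)}}{8} - \frac{3 x^{2} \sin{\left(2 x \right)}}{8} + \frac{3 x^{2} \cos{\left(2 x \right)}}{16} + \frac{5 x \sin{\left(2 x \right)}}{16} - \frac{3 x \cos{\left(2 x \right)}}{8} - \frac{13 \sin{\left(2 x \right)}}{16} + \frac{5 \cos{\left(2 x \right)}}{32} + \frac{1}{2}.
Check: d/dx[\frac{x^{3} \sin{\left(2 x \right)}}{8} - \frac{3 x^{2} \sin{\left(2 x \right)}}{8} + \frac{3 x^{2} \cos{\left(2 x \right)}}{16} + \frac{5 x \sin{\left(2 x \right)}}{16} - \frac{3 x \cos{\left(2 x \right)}}{8} - \frac{13 \sin{\left(2 x \right)}}{16} + \frac{5 \cos{\left(2 x \right)}}{32} + \frac{1}{2}] = \frac{x^{3} \cos{\left(2 x \right)}}{4} - \frac{3 x^{2} \cos{\left(2 x \right)}}{4} + x \cos{\left(2 x \right)} - 2 \cos{\left(2 x \right)}, which equals G'(x).

G(x) = \frac{x^{3} \sin{\left(2 x \right)}}{8} - \frac{3 x^{2} \sin{\left(2 x \right)}}{8} + \frac{3 x^{2} \cos{\left(2 x \right)}}{16} + \frac{5 x \sin{\left(2 x \right)}}{16} - \frac{3 x \cos{\left(2 x \right)}}{8} - \frac{13 \sin{\left(2 x \right)}}{16} + \frac{5 \cos{\left(2 x \right)}}{32} + \frac{1}{2}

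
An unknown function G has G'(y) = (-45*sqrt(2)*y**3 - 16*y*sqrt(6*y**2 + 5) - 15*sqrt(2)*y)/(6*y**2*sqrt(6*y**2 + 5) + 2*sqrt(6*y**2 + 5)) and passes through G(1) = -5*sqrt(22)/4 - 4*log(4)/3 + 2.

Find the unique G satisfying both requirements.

Since d/dy undoes antidifferentiation here, G(y) must give back the stated G'(y).
A general antiderivative is -5*sqrt(3*y**2 + 5/2)/2 - 4*log(3*y**2 + 1)/3 + C.
The condition gives C = -5*sqrt(22)/4 - 4*log(4)/3 + 2 - (-5*sqrt(22)/4 - 4*log(4)/3) = 2.
So G(y) = sqrt(2)*(-15*sqrt(6*y**2 + 5) - 8*sqrt(2)*log(3*y**2 + 1) + 12*sqrt(2))/12.
Check: d/dy[sqrt(2)*(-15*sqrt(6*y**2 + 5) - 8*sqrt(2)*log(3*y**2 + 1) + 12*sqrt(2))/12] = (-45*sqrt(2)*y**3 - 16*y*sqrt(6*y**2 + 5) - 15*sqrt(2)*y)/(6*y**2*sqrt(6*y**2 + 5) + 2*sqrt(6*y**2 + 5)) = G'(y).

G(y) = sqrt(2)*(-15*sqrt(6*y**2 + 5) - 8*sqrt(2)*log(3*y**2 + 1) + 12*sqrt(2))/12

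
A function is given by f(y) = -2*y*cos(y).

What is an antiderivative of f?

Differentiate the proposed F(y) back; it has to land on f(y) exactly.
Check: d/dy[-2*y*sin(y) - 2*cos(y)] = -2*y*cos(y) = f(y).

An antiderivative is F(y) = -2*y*sin(y) - 2*cos(y).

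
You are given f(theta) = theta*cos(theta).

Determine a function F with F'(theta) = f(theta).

An antiderivative is F(theta) = theta*sin(theta) + cos(theta).

For F(theta) to be correct the identity F'(theta) - f(theta) = 0 must hold.
Check: d/dtheta[theta*sin(theta) + cos(theta)] = theta*cos(theta) = f(theta).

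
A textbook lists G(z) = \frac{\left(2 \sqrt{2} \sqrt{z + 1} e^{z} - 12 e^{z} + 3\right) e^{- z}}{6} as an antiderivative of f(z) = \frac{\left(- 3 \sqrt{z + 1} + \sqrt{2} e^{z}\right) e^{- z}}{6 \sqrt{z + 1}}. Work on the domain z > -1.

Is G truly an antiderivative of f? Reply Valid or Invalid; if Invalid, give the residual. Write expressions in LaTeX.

Valid: G'(z) = f(z).

d/dz[G] = \frac{\left(- 3 \sqrt{z + 1} + \sqrt{2} e^{z}\right) e^{- z}}{6 \sqrt{z + 1}}
This equals f(z) exactly, so the claim holds.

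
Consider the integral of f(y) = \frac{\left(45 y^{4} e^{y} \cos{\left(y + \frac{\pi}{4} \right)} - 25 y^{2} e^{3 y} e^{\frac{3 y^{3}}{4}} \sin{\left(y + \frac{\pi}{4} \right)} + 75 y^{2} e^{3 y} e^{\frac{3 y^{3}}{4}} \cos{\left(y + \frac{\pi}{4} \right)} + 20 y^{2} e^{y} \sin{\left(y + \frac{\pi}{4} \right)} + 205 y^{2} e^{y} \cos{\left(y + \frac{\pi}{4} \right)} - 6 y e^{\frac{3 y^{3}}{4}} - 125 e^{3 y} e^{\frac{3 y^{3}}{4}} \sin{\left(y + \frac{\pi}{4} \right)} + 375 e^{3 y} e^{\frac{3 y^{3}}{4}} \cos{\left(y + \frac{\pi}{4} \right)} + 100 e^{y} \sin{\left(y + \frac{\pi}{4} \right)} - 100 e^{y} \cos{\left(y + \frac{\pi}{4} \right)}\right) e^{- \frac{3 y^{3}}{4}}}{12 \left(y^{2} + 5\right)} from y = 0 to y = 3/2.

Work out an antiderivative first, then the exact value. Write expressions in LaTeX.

Antiderivative: F(y) = \frac{5 \left(\frac{5 e^{3 y}}{4} - e^{- \frac{3 y^{3}}{4} + y}\right) \cos{\left(y + \frac{\pi}{4} \right)}}{3} - \frac{\log{\left(\frac{y^{2}}{2} + \frac{5}{2} \right)}}{4}; value = \frac{25 e^{\frac{9}{2}} \cos{\left(\frac{\pi}{4} + \frac{3}{2} \right)}}{12} - \frac{\log{\left(\frac{29}{8} \right)}}{4} - \frac{5 \sqrt{2}}{24} + \frac{\log{\left(\frac{5}{2} \right)}}{4} - \frac{5 \cos{\left(\frac{\pi}{4} + \frac{3}{2} \right)}}{3 e^{\frac{33}{32}}}

Check any antiderivative F(y) by computing F'(y) and comparing it with f(y).
F(y) = \frac{5 \left(\frac{5 e^{3 y}}{4} - e^{- \frac{3 y^{3}}{4} + y}\right) \cos{\left(y + \frac{\pi}{4} \right)}}{3} - \frac{\log{\left(\frac{y^{2}}{2} + \frac{5}{2} \right)}}{4} is an antiderivative of f.
Check: d/dy[\frac{5 \left(\frac{5 e^{3 y}}{4} - e^{- \frac{3 y^{3}}{4} + y}\right) \cos{\left(y + \frac{\pi}{4} \right)}}{3} - \frac{\log{\left(\frac{y^{2}}{2} + \frac{5}{2} \right)}}{4}] = \frac{45 y^{4} e^{y} e^{- \frac{3 y^{3}}{4}} \cos{\left(y + \frac{\pi}{4} \right)} - 25 y^{2} e^{3 y} \sin{\left(y + \frac{\pi}{4} \right)} + 75 y^{2} e^{3 y} \cos{\left(y + \frac{\pi}{4} \right)} + 20 y^{2} e^{y} e^{- \frac{3 y^{3}}{4}} \sin{\left(y + \frac{\pi}{4} \right)} + 205 y^{2} e^{y} e^{- \frac{3 y^{3}}{4}} \cos{\left(y + \frac{\pi}{4} \right)} - 6 y - 125 e^{3 y} \sin{\left(y + \frac{\pi}{4} \right)} + 375 e^{3 y} \cos{\left(y + \frac{\pi}{4} \right)} + 100 e^{y} e^{- \frac{3 y^{3}}{4}} \sin{\left(y + \frac{\pi}{4} \right)} - 100 e^{y} e^{- \frac{3 y^{3}}{4}} \cos{\left(y + \frac{\pi}{4} \right)}}{12 y^{2} + 60}, which equals f(y).
F(3/2) = \frac{25 e^{\frac{9}{2}} \cos{\left(\frac{\pi}{4} + \frac{3}{2} \right)}}{12} - \frac{\log{\left(\frac{29}{8} \right)}}{4} - \frac{5 \cos{\left(\frac{\pi}{4} + \frac{3}{2} \right)}}{3 e^{\frac{33}{32}}}; F(0) = - \frac{\log{\left(\frac{5}{2} \right)}}{4} + \frac{5 \sqrt{2}}{24}.
Integral = F(3/2) - F(0) = \frac{25 e^{\frac{9}{2}} \cos{\left(\frac{\pi}{4} + \frac{3}{2} \right)}}{12} - \frac{\log{\left(\frac{29}{8} \right)}}{4} - \frac{5 \sqrt{2}}{24} + \frac{\log{\left(\frac{5}{2} \right)}}{4} - \frac{5 \cos{\left(\frac{\pi}{4} + \frac{3}{2} \right)}}{3 e^{\frac{33}{32}}}.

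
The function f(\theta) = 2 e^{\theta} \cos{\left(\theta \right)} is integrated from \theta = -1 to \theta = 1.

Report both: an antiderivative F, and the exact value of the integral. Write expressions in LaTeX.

Antiderivative: F(\theta) = e^{\theta} \sin{\left(\theta \right)} + e^{\theta} \cos{\left(\theta \right)}; value = - \frac{\cos{\left(1 \right)}}{e} + \frac{\sin{\left(1 \right)}}{e} + e \cos{\left(1 \right)} + e \sin{\left(1 \right)}

Whatever form F(\theta) takes, F'(\theta) = f(\theta) is non-negotiable.
F(\theta) = e^{\theta} \sin{\left(\theta \right)} + e^{\theta} \cos{\left(\theta \right)} is an antiderivative of f.
Check: d/d\theta[e^{\theta} \sin{\left(\theta \right)} + e^{\theta} \cos{\left(\theta \right)}] = 2 e^{\theta} \cos{\left(\theta \right)} = f(\theta).
F(1) = e \cos{\left(1 \right)} + e \sin{\left(1 \right)}; F(-1) = - \frac{\sin{\left(1 \right)}}{e} + \frac{\cos{\left(1 \right)}}{e}.
Integral = F(1) - F(-1) = - \frac{\cos{\left(1 \right)}}{e} + \frac{\sin{\left(1 \right)}}{e} + e \cos{\left(1 \right)} + e \sin{\left(1 \right)}.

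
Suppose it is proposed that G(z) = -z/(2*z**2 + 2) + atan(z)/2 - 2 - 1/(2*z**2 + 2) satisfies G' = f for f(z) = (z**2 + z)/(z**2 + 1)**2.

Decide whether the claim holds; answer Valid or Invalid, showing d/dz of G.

d/dz[G] = (z**2 + z)/(z**4 + 2*z**2 + 1)
This equals f(z) exactly, so the claim holds.

Valid - the claim checks out under differentiation.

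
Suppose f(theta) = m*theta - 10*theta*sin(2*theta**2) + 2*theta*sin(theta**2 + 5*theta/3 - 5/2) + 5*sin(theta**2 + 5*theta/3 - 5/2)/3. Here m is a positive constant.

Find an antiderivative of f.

An antiderivative is F(theta) = (m*theta**2 + 5*cos(2*theta**2) - 2*cos(theta**2 + 5*theta/3 - 5/2))/2.

Integrate term by term and add the pieces.
Check: d/dtheta[(m*theta**2 + 5*cos(2*theta**2) - 2*cos(theta**2 + 5*theta/3 - 5/2))/2] = m*theta - 10*theta*sin(2*theta**2) + 2*theta*sin(theta**2 + 5*theta/3 - 5/2) + 5*sin(theta**2 + 5*theta/3 - 5/2)/3 = f(theta).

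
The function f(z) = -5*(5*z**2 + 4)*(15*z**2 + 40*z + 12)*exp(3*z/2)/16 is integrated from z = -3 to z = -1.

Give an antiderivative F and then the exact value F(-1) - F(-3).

f has the shape u'v + uv' for u = -5*(-5*z**2/2 - 2)**2/2 and v = exp(3*z/2) — it is the derivative of the product u*v.
F(z) = -5*(-5*z**2/2 - 2)**2*exp(3*z/2)/2 is an antiderivative of f.
Check: d/dz[-5*(-5*z**2/2 - 2)**2*exp(3*z/2)/2] = -375*z**4*exp(3*z/2)/16 - 125*z**3*exp(3*z/2)/2 - 75*z**2*exp(3*z/2)/2 - 50*z*exp(3*z/2) - 15*exp(3*z/2), which equals f(z).
F(-1) = -405*exp(-3/2)/8; F(-3) = -12005*exp(-9/2)/8.
Integral = F(-1) - F(-3) = -405*exp(-3/2)/8 + 12005*exp(-9/2)/8.

Antiderivative: F(z) = -5*(-5*z**2/2 - 2)**2*exp(3*z/2)/2; value = -405*exp(-3/2)/8 + 12005*exp(-9/2)/8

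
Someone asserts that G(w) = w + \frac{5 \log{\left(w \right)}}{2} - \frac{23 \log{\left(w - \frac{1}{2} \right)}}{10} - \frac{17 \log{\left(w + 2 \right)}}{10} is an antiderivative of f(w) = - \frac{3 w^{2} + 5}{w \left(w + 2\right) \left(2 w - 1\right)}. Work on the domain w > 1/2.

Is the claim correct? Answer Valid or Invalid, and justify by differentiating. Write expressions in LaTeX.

Invalid: d/dw[G] - f = 1, which is not 0.

d/dw[G] = \frac{2 w^{3} - 2 w - 5}{2 w^{3} + 3 w^{2} - 2 w}
d/dw[G] - f(w) = 1 != 0.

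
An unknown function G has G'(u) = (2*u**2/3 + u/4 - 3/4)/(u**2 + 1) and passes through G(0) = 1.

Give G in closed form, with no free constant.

For G(u) to be correct, d/du[G] must agree with the stated G'(u) identically.
A general antiderivative is 2*u/3 + log(u**2 + 1)/8 - 17*atan(u)/12 + C.
The condition gives C = 1 - (0) = 1.
So G(u) = (16*u + 3*log(u**2 + 1) - 34*atan(u) + 24)/24.
Check: d/du[(16*u + 3*log(u**2 + 1) - 34*atan(u) + 24)/24] = (8*u**2 + 3*u - 9)/(12*u**2 + 12), which equals G'(u).

G(u) = (16*u + 3*log(u**2 + 1) - 34*atan(u) + 24)/24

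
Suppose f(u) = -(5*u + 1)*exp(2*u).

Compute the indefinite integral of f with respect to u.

f has the shape v'r + vr' for v = 3/4 - 5*u/2 and r = exp(2*u) — it is the derivative of the product v*r.
Check: d/du[-(10*u - 3)*exp(2*u)/4] = -5*u*exp(2*u) - exp(2*u), which equals f(u).

F(u) = -(10*u - 3)*exp(2*u)/4 + C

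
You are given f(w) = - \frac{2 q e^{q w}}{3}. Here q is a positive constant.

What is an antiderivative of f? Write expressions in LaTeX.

An antiderivative is F(w) = - \frac{2 e^{q w}}{3}.

For F(w) to be correct the identity F'(w) - f(w) = 0 must hold.
Check: d/dw[- \frac{2 e^{q w}}{3}] = - \frac{2 q e^{q w}}{3} = f(w).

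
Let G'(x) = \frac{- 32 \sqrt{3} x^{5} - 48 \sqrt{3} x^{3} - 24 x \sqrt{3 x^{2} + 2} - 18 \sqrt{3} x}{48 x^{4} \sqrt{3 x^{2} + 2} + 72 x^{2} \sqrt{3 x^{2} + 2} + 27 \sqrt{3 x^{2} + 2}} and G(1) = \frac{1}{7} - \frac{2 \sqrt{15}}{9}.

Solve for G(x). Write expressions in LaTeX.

G(x) = - \frac{2 \sqrt{x^{2} + \frac{2}{3}}}{3} + \frac{1}{4 x^{2} + 3}

The proposed G(x) is checked by its d/dx: the result must match the given G'(x).
A general antiderivative is - \frac{2 \sqrt{x^{2} + \frac{2}{3}}}{3} + \frac{1}{2 \left(2 x^{2} + \frac{3}{2}\right)} + C.
The condition gives C = \frac{1}{7} - \frac{2 \sqrt{15}}{9} - (\frac{1}{7} - \frac{2 \sqrt{15}}{9}) = 0.
So G(x) = - \frac{2 \sqrt{x^{2} + \frac{2}{3}}}{3} + \frac{1}{4 x^{2} + 3}.
Check: d/dx[- \frac{2 \sqrt{x^{2} + \frac{2}{3}}}{3} + \frac{1}{4 x^{2} + 3}] = \frac{- 32 \sqrt{3} x^{5} - 48 \sqrt{3} x^{3} - 24 x \sqrt{3 x^{2} + 2} - 18 \sqrt{3} x}{48 x^{4} \sqrt{3 x^{2} + 2} + 72 x^{2} \sqrt{3 x^{2} + 2} + 27 \sqrt{3 x^{2} + 2}} = G'(x).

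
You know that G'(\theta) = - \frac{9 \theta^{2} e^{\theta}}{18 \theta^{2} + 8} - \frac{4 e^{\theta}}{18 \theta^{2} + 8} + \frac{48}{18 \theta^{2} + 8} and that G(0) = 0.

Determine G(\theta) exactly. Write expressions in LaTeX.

G(\theta) = - \frac{e^{\theta}}{2} + 4 \operatorname{atan}{\left(\frac{3 \theta}{2} \right)} + \frac{1}{2}

The integrand splits into summands that can be handled one at a time.
A general antiderivative is - \frac{e^{\theta}}{2} + 4 \operatorname{atan}{\left(\frac{3 \theta}{2} \right)} + C.
The condition gives C = 0 - (- \frac{1}{2}) = \frac{1}{2}.
So G(\theta) = - \frac{e^{\theta}}{2} + 4 \operatorname{atan}{\left(\frac{3 \theta}{2} \right)} + \frac{1}{2}.
Check: d/d\theta[- \frac{e^{\theta}}{2} + 4 \operatorname{atan}{\left(\frac{3 \theta}{2} \right)} + \frac{1}{2}] = \frac{- 9 \theta^{2} e^{\theta} - 4 e^{\theta} + 48}{18 \theta^{2} + 8}, which equals G'(\theta).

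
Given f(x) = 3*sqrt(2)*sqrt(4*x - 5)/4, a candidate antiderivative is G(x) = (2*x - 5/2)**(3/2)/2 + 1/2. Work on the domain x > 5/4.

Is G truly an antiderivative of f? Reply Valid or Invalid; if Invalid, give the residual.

d/dx[G] = 3*sqrt(2)*sqrt(4*x - 5)/4
This equals f(x) exactly, so the claim holds.

Valid: G'(x) = f(x).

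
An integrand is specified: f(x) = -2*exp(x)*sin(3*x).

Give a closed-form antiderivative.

An antiderivative is F(x) = (-sin(3*x) + 3*cos(3*x))*exp(x)/5.

An antiderivative F(x) passes only if d/dx[F] lands on f(x) exactly.
Check: d/dx[(-sin(3*x) + 3*cos(3*x))*exp(x)/5] = -2*exp(x)*sin(3*x) = f(x).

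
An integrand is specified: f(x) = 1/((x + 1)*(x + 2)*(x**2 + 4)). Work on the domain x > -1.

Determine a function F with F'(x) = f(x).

An antiderivative is F(x) = log(x + 1)/5 - log(x + 2)/8 - 3*log(x**2 + 4)/80 - atan(x/2)/40.

Factor the denominator ((x + 1)*(x + 2)*(x**2 + 4)) and decompose: f = -(3*x + 2)/(40*(x**2 + 4)) - 1/(8*(x + 2)) + 1/(5*(x + 1)); each piece integrates to a log, atan, or power term.
Check: d/dx[log(x + 1)/5 - log(x + 2)/8 - 3*log(x**2 + 4)/80 - atan(x/2)/40] = 1/(x**4 + 3*x**3 + 6*x**2 + 12*x + 8), which equals f(x).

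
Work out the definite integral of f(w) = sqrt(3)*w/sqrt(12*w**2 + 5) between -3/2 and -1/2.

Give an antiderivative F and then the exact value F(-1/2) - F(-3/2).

The substitution u = 4*w**2 + 5/3 works: f is exactly (dF/du)*(du/dw) for that inner function.
F(w) = sqrt(4*w**2 + 5/3)/4 is an antiderivative of f.
Check: d/dw[sqrt(4*w**2 + 5/3)/4] = sqrt(3)*w/sqrt(12*w**2 + 5) = f(w).
F(-1/2) = sqrt(6)/6; F(-3/2) = sqrt(6)/3.
Integral = F(-1/2) - F(-3/2) = -sqrt(6)/6.

Antiderivative: F(w) = sqrt(4*w**2 + 5/3)/4; value = -sqrt(6)/6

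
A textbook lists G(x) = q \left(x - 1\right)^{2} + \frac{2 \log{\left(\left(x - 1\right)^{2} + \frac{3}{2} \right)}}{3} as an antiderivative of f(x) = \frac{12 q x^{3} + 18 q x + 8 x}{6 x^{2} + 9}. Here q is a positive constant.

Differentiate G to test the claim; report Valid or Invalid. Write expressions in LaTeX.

Invalid: d/dx[G] - f = \frac{- 24 q x^{4} + 48 q x^{3} - 96 q x^{2} + 72 q x - 90 q + 16 x^{2} - 16 x - 24}{12 x^{4} - 24 x^{3} + 48 x^{2} - 36 x + 45}, which is not 0.

d/dx[G] = \frac{12 q x^{3} - 36 q x^{2} + 54 q x - 30 q + 8 x - 8}{6 x^{2} - 12 x + 15}
d/dx[G] - f(x) = \frac{- 24 q x^{4} + 48 q x^{3} - 96 q x^{2} + 72 q x - 90 q + 16 x^{2} - 16 x - 24}{12 x^{4} - 24 x^{3} + 48 x^{2} - 36 x + 45} != 0.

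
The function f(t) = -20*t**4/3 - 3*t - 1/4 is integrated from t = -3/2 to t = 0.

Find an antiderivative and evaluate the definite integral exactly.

Antiderivative: F(t) = -4*t**5/3 - 3*t**2/2 - t/4; value = -57/8

Integrate term by term and add the pieces.
F(t) = -4*t**5/3 - 3*t**2/2 - t/4 is an antiderivative of f.
Check: d/dt[-4*t**5/3 - 3*t**2/2 - t/4] = -20*t**4/3 - 3*t - 1/4 = f(t).
F(0) = 0; F(-3/2) = 57/8.
Integral = F(0) - F(-3/2) = -57/8.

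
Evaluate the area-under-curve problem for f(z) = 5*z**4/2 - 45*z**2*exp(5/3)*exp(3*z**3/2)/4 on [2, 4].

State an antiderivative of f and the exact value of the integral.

Antiderivative: F(z) = (z**5 - 5*exp(5/3)*exp(3*z**3/2) + 2)/2; value = -5*exp(293/3)/2 + 496 + 5*exp(41/3)/2

Integrate term by term and add the pieces.
F(z) = (z**5 - 5*exp(5/3)*exp(3*z**3/2) + 2)/2 is an antiderivative of f.
Check: d/dz[(z**5 - 5*exp(5/3)*exp(3*z**3/2) + 2)/2] = 5*z**4/2 - 45*z**2*exp(5/3)*exp(3*z**3/2)/4 = f(z).
F(4) = 513 - 5*exp(293/3)/2; F(2) = 17 - 5*exp(41/3)/2.
Integral = F(4) - F(2) = -5*exp(293/3)/2 + 496 + 5*exp(41/3)/2.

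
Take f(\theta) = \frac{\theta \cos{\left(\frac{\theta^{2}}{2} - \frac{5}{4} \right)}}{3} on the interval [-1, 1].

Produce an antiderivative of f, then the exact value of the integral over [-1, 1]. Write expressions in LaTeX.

Antiderivative: F(\theta) = \frac{\sin{\left(\frac{\theta^{2}}{2} - \frac{5}{4} \right)}}{3}; value = 0

f matches the chain-rule pattern g'(h)*h' with inner function h(\theta) = \frac{\theta^{2}}{2} - \frac{5}{4}; substituting u = h(\theta) collapses the integral.
F(\theta) = \frac{\sin{\left(\frac{\theta^{2}}{2} - \frac{5}{4} \right)}}{3} is an antiderivative of f.
Check: d/d\theta[\frac{\sin{\left(\frac{\theta^{2}}{2} - \frac{5}{4} \right)}}{3}] = \frac{\theta \cos{\left(\frac{\theta^{2}}{2} - \frac{5}{4} \right)}}{3} = f(\theta).
F(1) = - \frac{\sin{\left(\frac{3}{4} \right)}}{3}; F(-1) = - \frac{\sin{\left(\frac{3}{4} \right)}}{3}.
Integral = F(1) - F(-1) = 0.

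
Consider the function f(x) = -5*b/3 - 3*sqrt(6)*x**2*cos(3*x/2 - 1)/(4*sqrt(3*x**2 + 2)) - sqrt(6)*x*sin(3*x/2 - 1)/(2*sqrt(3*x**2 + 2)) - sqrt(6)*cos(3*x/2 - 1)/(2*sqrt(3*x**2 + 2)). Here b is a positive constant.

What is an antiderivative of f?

The integrand splits into summands that can be handled one at a time.
Check: d/dx[(-10*b*x - sqrt(6)*sqrt(3*x**2 + 2)*sin(3*x/2 - 1))/6] = (-20*b*sqrt(3*x**2 + 2) - 9*sqrt(6)*x**2*cos(3*x/2 - 1) - 6*sqrt(6)*x*sin(3*x/2 - 1) - 6*sqrt(6)*cos(3*x/2 - 1))/(12*sqrt(3*x**2 + 2)), which equals f(x).

An antiderivative is F(x) = (-10*b*x - sqrt(6)*sqrt(3*x**2 + 2)*sin(3*x/2 - 1))/6.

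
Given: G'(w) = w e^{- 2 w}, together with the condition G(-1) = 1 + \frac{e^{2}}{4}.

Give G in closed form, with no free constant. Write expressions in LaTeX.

G(w) = - \frac{w e^{- 2 w}}{2} + 1 - \frac{e^{- 2 w}}{4}

Recognize the product-rule pattern: G'(w) = u'v + uv' with u = - \frac{w}{2} - \frac{1}{4}, v = e^{- 2 w}, so integration by parts undoes it.
A general antiderivative is \frac{\left(- 2 w - 1\right) e^{- 2 w}}{4} + C.
The condition gives C = 1 + \frac{e^{2}}{4} - (\frac{e^{2}}{4}) = 1.
So G(w) = - \frac{w e^{- 2 w}}{2} + 1 - \frac{e^{- 2 w}}{4}.
Check: d/dw[- \frac{w e^{- 2 w}}{2} + 1 - \frac{e^{- 2 w}}{4}] = w e^{- 2 w} = G'(w).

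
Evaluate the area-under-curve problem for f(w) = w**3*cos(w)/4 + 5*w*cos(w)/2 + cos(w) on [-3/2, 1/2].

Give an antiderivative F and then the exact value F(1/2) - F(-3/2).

Antiderivative: F(w) = (w**3*sin(w) + 3*w**2*cos(w) + 4*w*sin(w) + 4*sin(w) + 4*cos(w))/4; value = -43*sin(3/2)/32 - 43*cos(3/2)/16 + 49*sin(1/2)/32 + 19*cos(1/2)/16

The integrand splits into summands that can be handled one at a time.
F(w) = (w**3*sin(w) + 3*w**2*cos(w) + 4*w*sin(w) + 4*sin(w) + 4*cos(w))/4 is an antiderivative of f.
Check: d/dw[(w**3*sin(w) + 3*w**2*cos(w) + 4*w*sin(w) + 4*sin(w) + 4*cos(w))/4] = w**3*cos(w)/4 + 5*w*cos(w)/2 + cos(w) = f(w).
F(1/2) = 49*sin(1/2)/32 + 19*cos(1/2)/16; F(-3/2) = 43*cos(3/2)/16 + 43*sin(3/2)/32.
Integral = F(1/2) - F(-3/2) = -43*sin(3/2)/32 - 43*cos(3/2)/16 + 49*sin(1/2)/32 + 19*cos(1/2)/16.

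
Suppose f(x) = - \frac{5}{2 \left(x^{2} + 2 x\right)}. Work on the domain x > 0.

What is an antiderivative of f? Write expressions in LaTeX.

The denominator factors as 2 x \left(x + 2\right); partial fractions split f into directly integrable pieces: \frac{5}{4 \left(x + 2\right)} - \frac{5}{4 x}.
Check: d/dx[- \frac{5 \log{\left(x \right)}}{4} + \frac{5 \log{\left(x + 2 \right)}}{4}] = - \frac{5}{2 x^{2} + 4 x}, which equals f(x).

An antiderivative is F(x) = - \frac{5 \log{\left(x \right)}}{4} + \frac{5 \log{\left(x + 2 \right)}}{4}.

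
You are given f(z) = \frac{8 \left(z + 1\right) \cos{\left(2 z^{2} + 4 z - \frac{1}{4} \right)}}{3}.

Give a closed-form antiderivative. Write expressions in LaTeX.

f matches the chain-rule pattern g'(h)*h' with inner function h(z) = 2 z^{2} + 4 z - \frac{1}{4}; substituting u = h(z) collapses the integral.
Check: d/dz[\frac{2 \sin{\left(2 z^{2} + 4 z - \frac{1}{4} \right)}}{3}] = \frac{8 z \cos{\left(2 z^{2} + 4 z - \frac{1}{4} \right)}}{3} + \frac{8 \cos{\left(2 z^{2} + 4 z - \frac{1}{4} \right)}}{3}, which equals f(z).

An antiderivative is F(z) = \frac{2 \sin{\left(2 z^{2} + 4 z - \frac{1}{4} \right)}}{3}.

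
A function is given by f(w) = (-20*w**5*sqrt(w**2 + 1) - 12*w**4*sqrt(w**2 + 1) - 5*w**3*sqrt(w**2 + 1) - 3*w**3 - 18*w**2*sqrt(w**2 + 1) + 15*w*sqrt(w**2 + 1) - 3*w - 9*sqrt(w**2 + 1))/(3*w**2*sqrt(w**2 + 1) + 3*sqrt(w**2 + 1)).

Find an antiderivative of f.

An antiderivative is F(w) = (-10*w**4 - 8*w**3 + 15*w**2 - 12*w - 6*sqrt(w**2 + 1) - 6*atan(w))/6.

A candidate is checked by its d/dw: the result must match f(w).
Check: d/dw[(-10*w**4 - 8*w**3 + 15*w**2 - 12*w - 6*sqrt(w**2 + 1) - 6*atan(w))/6] = (-20*w**5*sqrt(w**2 + 1) - 12*w**4*sqrt(w**2 + 1) - 5*w**3*sqrt(w**2 + 1) - 3*w**3 - 18*w**2*sqrt(w**2 + 1) + 15*w*sqrt(w**2 + 1) - 3*w - 9*sqrt(w**2 + 1))/(3*w**2*sqrt(w**2 + 1) + 3*sqrt(w**2 + 1)) = f(w).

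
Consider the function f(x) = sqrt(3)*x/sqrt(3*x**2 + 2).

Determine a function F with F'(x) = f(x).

f matches the chain-rule pattern g'(h)*h' with inner function h(x) = x**2 + 2/3; substituting u = h(x) collapses the integral.
Check: d/dx[sqrt(3)*sqrt(3*x**2 + 2)/3] = sqrt(3)*x/sqrt(3*x**2 + 2) = f(x).

An antiderivative is F(x) = sqrt(3)*sqrt(3*x**2 + 2)/3.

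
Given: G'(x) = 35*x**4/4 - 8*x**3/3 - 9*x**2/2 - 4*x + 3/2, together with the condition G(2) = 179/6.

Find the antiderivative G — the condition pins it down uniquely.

G(x) = 7*x**5/4 - 2*x**4/3 - 3*x**3/2 - 2*x**2 + 3*x/2 + 3/2

The integrand splits into summands that can be handled one at a time.
A general antiderivative is 7*x**5/4 - 2*x**4/3 - 3*x**3/2 - 2*x**2 + 3*x/2 + 1 + C.
The condition gives C = 179/6 - (88/3) = 1/2.
So G(x) = 7*x**5/4 - 2*x**4/3 - 3*x**3/2 - 2*x**2 + 3*x/2 + 3/2.
Check: d/dx[7*x**5/4 - 2*x**4/3 - 3*x**3/2 - 2*x**2 + 3*x/2 + 3/2] = 35*x**4/4 - 8*x**3/3 - 9*x**2/2 - 4*x + 3/2 = G'(x).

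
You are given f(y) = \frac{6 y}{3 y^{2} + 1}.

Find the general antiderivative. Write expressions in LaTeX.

f matches the chain-rule pattern g'(h)*h' with inner function h(y) = 3 y^{2} + 1; substituting u = h(y) collapses the integral.
Check: d/dy[\log{\left(3 y^{2} + 1 \right)}] = \frac{6 y}{3 y^{2} + 1} = f(y).

F(y) = \log{\left(3 y^{2} + 1 \right)} + C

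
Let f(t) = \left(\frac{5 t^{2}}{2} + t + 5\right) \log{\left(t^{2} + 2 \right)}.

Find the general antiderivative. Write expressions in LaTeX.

Recover f(t) by differentiating a candidate F(t); any mismatch rules it out.
Check: d/dt[\frac{5 t^{3} \log{\left(t^{2} + 2 \right)}}{6} - \frac{5 t^{3}}{9} + \frac{t^{2} \log{\left(t^{2} + 2 \right)}}{2} - \frac{t^{2}}{2} + 5 t \log{\left(t^{2} + 2 \right)} - \frac{20 t}{3} + \log{\left(t^{2} + 2 \right)} + \frac{20 \sqrt{2} \operatorname{atan}{\left(\frac{\sqrt{2} t}{2} \right)}}{3}] = \frac{5 t^{2} \log{\left(t^{2} + 2 \right)}}{2} + t \log{\left(t^{2} + 2 \right)} + 5 \log{\left(t^{2} + 2 \right)}, which equals f(t).

F(t) = \frac{5 t^{3} \log{\left(t^{2} + 2 \right)}}{6} - \frac{5 t^{3}}{9} + \frac{t^{2} \log{\left(t^{2} + 2 \right)}}{2} - \frac{t^{2}}{2} + 5 t \log{\left(t^{2} + 2 \right)} - \frac{20 t}{3} + \log{\left(t^{2} + 2 \right)} + \frac{20 \sqrt{2} \operatorname{atan}{\left(\frac{\sqrt{2} t}{2} \right)}}{3} + C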